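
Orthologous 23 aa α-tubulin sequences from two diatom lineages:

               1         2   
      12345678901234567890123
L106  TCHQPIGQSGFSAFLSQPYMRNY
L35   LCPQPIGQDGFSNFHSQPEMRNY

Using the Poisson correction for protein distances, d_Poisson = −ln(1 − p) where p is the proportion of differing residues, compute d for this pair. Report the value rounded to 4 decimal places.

The sequences differ at positions 1 (T/L), 3 (H/P), 9 (S/D), 13 (A/N), 15 (L/H), 19 (Y/E).
p = 6/23 = 0.260870.
d = −ln(1 − 0.260870) = −ln(0.739130) = 0.3023.

0.3023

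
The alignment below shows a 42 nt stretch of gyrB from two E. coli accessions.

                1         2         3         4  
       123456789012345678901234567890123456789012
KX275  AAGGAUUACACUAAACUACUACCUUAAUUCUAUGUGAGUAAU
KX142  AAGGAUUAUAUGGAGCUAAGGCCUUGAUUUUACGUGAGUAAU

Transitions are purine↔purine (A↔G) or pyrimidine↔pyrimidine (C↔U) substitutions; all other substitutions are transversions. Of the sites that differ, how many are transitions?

8

Differing sites — 9:C/U (Ti); 11:C/U (Ti); 12:U/G (Tv); 13:A/G (Ti); 15:A/G (Ti); 19:C/A (Tv); 20:U/G (Tv); 21:A/G (Ti); 26:A/G (Ti); 30:C/U (Ti); 33:U/C (Ti).
Of the 11 differences, 8 transitions and 3 transversions, so the answer is 8.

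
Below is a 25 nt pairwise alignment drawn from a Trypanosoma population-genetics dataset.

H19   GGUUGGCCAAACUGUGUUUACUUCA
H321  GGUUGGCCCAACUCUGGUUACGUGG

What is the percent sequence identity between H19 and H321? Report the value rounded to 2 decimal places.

Mismatches occur at site 9 (A/C), site 14 (G/C), site 17 (U/G), site 22 (U/G), site 24 (C/G), site 25 (A/G).
19 of the 25 sites match, so the percent identity is 19/25 × 100 = 76.00%.

76.00%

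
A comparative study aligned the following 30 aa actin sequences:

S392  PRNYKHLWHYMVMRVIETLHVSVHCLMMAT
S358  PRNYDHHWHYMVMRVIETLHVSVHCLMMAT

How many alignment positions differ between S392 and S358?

Differing sites — 5:K/D; 7:L/H.
That gives 2 mismatches out of 30 aligned sites, so the Hamming distance is 2.

2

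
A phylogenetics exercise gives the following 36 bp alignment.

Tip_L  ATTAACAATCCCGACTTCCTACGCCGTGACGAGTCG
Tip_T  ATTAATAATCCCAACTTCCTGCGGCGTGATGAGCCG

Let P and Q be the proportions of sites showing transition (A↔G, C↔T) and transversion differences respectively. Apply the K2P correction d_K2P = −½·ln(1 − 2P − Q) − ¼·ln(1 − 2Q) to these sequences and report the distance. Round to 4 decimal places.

0.1966

Mismatches occur at site 6 (C↔T, transition), site 13 (G↔A, transition), site 21 (A↔G, transition), site 24 (C↔G, transversion), site 30 (C↔T, transition), site 34 (T↔C, transition).
Of the 6 differences, 5 transitions and 1 transversion over 36 sites: P = 5/36 = 0.138889, Q = 1/36 = 0.027778.
d = −0.5·ln(0.694444) − 0.25·ln(0.944444) = −0.5·(-0.364644) − 0.25·(-0.057159) = 0.1966.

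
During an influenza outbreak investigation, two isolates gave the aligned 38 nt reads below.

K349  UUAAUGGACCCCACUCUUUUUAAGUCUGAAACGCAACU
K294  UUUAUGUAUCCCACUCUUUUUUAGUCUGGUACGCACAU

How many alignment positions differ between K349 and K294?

8

Differing sites — 3:A/U; 7:G/U; 9:C/U; 22:A/U; 29:A/G; 30:A/U; 36:A/C; 37:C/A.
That gives 8 mismatches out of 38 aligned sites, so the Hamming distance is 8.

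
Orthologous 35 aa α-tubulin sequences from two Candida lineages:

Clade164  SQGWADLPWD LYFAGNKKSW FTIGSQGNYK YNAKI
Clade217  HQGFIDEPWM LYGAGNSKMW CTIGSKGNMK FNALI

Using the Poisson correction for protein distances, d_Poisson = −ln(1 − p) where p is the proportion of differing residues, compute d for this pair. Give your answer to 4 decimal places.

0.4643

Differing sites — 1:S/H; 4:W/F; 5:A/I; 7:L/E; 10:D/M; 13:F/G; 17:K/S; 19:S/M; 21:F/C; 26:Q/K; 29:Y/M; 31:Y/F; 34:K/L.
p = 13/35 = 0.371429.
d = −ln(1 − 0.371429) = −ln(0.628571) = 0.4643.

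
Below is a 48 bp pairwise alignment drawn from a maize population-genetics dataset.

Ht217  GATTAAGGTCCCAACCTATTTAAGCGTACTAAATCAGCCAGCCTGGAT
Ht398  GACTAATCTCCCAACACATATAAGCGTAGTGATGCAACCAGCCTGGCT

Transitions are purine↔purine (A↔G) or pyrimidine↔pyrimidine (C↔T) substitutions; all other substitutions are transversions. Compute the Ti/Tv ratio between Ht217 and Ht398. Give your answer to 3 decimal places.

0.500

The sequences differ at positions 3 (T/C, transition), 7 (G/T, transversion), 8 (G/C, transversion), 16 (C/A, transversion), 17 (T/C, transition), 20 (T/A, transversion), 29 (C/G, transversion), 31 (A/G, transition), 33 (A/T, transversion), 34 (T/G, transversion), 37 (G/A, transition), 47 (A/C, transversion).
Of the 12 differences, 4 transitions and 8 transversions, so Ti/Tv = 4/8 = 0.500.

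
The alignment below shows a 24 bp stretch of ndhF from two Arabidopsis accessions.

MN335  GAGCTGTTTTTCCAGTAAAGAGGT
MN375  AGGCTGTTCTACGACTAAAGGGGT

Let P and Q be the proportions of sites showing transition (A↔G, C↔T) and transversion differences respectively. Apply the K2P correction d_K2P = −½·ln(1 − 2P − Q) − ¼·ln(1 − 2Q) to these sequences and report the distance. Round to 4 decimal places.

Differing sites — 1:G/A (Ti); 2:A/G (Ti); 9:T/C (Ti); 11:T/A (Tv); 13:C/G (Tv); 15:G/C (Tv); 21:A/G (Ti).
Of the 7 differences, 4 transitions and 3 transversions over 24 sites: P = 4/24 = 0.166667, Q = 3/24 = 0.125000.
d = −0.5·ln(0.541666) − 0.25·ln(0.750000) = −0.5·(-0.613106) − 0.25·(-0.287682) = 0.3785.

0.3785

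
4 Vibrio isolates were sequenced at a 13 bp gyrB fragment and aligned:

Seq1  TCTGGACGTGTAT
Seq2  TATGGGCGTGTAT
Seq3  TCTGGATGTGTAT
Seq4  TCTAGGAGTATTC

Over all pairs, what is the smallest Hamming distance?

Pairwise Hamming distances:
  Seq1 vs Seq2: 2
  Seq1 vs Seq3: 1
  Seq1 vs Seq4: 6
  Seq2 vs Seq3: 3
  Seq2 vs Seq4: 6
  Seq3 vs Seq4: 6
The smallest is 1, between Seq1 and Seq3.

1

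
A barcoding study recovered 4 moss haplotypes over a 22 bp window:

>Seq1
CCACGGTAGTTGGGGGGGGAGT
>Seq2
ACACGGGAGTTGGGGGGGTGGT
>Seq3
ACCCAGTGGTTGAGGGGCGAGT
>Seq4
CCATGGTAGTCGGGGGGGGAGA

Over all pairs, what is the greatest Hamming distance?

Pairwise Hamming distances:
  Seq1 vs Seq2: 4
  Seq1 vs Seq3: 6
  Seq1 vs Seq4: 3
  Seq2 vs Seq3: 8
  Seq2 vs Seq4: 7
  Seq3 vs Seq4: 9
The largest is 9, between Seq3 and Seq4.

9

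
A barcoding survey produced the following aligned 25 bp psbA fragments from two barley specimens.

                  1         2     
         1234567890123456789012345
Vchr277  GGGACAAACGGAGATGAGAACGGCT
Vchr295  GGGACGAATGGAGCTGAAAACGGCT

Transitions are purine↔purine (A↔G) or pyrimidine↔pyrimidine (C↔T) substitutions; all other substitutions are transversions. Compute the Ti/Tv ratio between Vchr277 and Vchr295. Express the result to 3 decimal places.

3.000

Mismatches occur at site 6 (A/G, transition), site 9 (C/T, transition), site 14 (A/C, transversion), site 18 (G/A, transition).
Of the 4 differences, 3 transitions and 1 transversion, so Ti/Tv = 3/1 = 3.000.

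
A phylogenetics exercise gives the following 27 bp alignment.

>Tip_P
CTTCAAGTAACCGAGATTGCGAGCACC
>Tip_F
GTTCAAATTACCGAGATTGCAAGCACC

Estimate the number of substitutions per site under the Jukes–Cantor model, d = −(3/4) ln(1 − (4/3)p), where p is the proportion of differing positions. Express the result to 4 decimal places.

Mismatches occur at site 1 (C→G), site 7 (G→A), site 9 (A→T), site 21 (G→A).
p = 4/27 = 0.148148.
d = −0.75 · ln(1 − (4/3)·0.148148) = −0.75 · ln(0.802469) = −0.75 · (-0.220062) = 0.1650.

0.1650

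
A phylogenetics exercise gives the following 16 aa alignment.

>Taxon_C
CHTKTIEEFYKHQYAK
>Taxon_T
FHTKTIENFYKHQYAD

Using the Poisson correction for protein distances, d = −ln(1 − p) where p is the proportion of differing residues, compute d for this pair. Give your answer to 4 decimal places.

0.2076

Differing sites — 1:C/F; 8:E/N; 16:K/D.
p = 3/16 = 0.187500.
d = −ln(1 − 0.187500) = −ln(0.812500) = 0.2076.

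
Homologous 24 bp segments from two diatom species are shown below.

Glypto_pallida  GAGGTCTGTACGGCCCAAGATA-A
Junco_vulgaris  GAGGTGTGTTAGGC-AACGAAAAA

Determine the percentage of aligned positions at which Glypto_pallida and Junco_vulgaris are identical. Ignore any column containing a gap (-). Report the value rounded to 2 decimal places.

72.73%

Excluding the 2 gap columns leaves 22 comparable sites.
Differing sites — 6:C/G; 10:A/T; 11:C/A; 16:C/A; 18:A/C; 21:T/A.
16 of the 22 comparable sites match, so the percent identity is 16/22 × 100 = 72.73%.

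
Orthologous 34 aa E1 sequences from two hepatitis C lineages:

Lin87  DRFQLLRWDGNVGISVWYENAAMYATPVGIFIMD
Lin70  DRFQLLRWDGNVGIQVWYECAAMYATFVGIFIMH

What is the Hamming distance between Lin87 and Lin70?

Differing sites — 15:S/Q; 20:N/C; 27:P/F; 34:D/H.
That gives 4 mismatches out of 34 aligned sites, so the Hamming distance is 4.

4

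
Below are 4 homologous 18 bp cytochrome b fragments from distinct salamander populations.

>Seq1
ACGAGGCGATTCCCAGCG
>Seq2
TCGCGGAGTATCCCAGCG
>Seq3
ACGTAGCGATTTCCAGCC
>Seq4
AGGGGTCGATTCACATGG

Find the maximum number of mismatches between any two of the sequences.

10

Pairwise Hamming distances:
  Seq1 vs Seq2: 5
  Seq1 vs Seq3: 4
  Seq1 vs Seq4: 6
  Seq2 vs Seq3: 8
  Seq2 vs Seq4: 10
  Seq3 vs Seq4: 9
The largest is 10, between Seq2 and Seq4.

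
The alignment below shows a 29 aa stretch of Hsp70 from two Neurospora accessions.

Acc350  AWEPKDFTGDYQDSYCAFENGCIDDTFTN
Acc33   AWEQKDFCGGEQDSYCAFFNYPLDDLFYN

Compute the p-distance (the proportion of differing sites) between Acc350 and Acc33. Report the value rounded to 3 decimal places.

0.345

Differing sites — 4:P/Q; 8:T/C; 10:D/G; 11:Y/E; 19:E/F; 21:G/Y; 22:C/P; 23:I/L; 26:T/L; 28:T/Y.
There are 10 differences over 29 sites, so p = 10/29 = 0.345.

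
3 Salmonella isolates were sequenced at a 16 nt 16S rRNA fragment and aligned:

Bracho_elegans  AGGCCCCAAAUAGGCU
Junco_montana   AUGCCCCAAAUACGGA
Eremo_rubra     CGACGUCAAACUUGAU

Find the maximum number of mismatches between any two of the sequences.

10

Pairwise Hamming distances:
  Bracho_elegans vs Junco_montana: 4
  Bracho_elegans vs Eremo_rubra: 8
  Junco_montana vs Eremo_rubra: 10
The largest is 10, between Junco_montana and Eremo_rubra.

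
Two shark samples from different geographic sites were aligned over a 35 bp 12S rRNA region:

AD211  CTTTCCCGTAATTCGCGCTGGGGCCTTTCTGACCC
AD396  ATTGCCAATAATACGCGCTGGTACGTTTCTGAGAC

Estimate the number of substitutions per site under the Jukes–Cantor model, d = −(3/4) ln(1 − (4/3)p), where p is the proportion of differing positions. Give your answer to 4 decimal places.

0.3597

Differing sites — 1:C/A; 4:T/G; 7:C/A; 8:G/A; 13:T/A; 22:G/T; 23:G/A; 25:C/G; 33:C/G; 34:C/A.
p = 10/35 = 0.285714.
d = −0.75 · ln(1 − (4/3)·0.285714) = −0.75 · ln(0.619048) = −0.75 · (-0.479572) = 0.3597.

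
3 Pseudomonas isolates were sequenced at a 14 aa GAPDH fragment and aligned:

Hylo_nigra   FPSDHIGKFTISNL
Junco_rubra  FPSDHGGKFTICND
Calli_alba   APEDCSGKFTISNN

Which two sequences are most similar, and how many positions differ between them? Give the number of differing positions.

Pairwise Hamming distances:
  Hylo_nigra vs Junco_rubra: 3
  Hylo_nigra vs Calli_alba: 5
  Junco_rubra vs Calli_alba: 6
The smallest is 3, between Hylo_nigra and Junco_rubra.

3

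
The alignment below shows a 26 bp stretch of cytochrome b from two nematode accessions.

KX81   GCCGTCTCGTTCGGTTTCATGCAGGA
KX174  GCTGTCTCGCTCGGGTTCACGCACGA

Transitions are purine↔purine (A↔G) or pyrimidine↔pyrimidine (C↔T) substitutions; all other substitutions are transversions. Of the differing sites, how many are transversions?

2

Differing sites — 3:C/T (Ti); 10:T/C (Ti); 15:T/G (Tv); 20:T/C (Ti); 24:G/C (Tv).
Of the 5 differences, 3 transitions and 2 transversions, so the answer is 2.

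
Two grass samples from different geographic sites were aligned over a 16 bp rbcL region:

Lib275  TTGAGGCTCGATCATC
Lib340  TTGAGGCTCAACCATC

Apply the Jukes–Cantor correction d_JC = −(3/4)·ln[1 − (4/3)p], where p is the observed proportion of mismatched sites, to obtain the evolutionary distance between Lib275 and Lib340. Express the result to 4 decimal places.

0.1367

The sequences differ at positions 10 (G/A), 12 (T/C).
p = 2/16 = 0.125000.
d = −0.75 · ln(1 − (4/3)·0.125000) = −0.75 · ln(0.833333) = −0.75 · (-0.182322) = 0.1367.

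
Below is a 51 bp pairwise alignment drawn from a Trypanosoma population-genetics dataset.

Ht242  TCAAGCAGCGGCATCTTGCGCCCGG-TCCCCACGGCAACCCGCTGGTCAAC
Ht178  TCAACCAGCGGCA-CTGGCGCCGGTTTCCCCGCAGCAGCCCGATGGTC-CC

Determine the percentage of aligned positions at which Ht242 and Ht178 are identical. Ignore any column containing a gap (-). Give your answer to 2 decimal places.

Excluding the 3 gap columns leaves 48 comparable sites.
Mismatches occur at site 5 (G→C), site 17 (T→G), site 23 (C→G), site 25 (G→T), site 32 (A→G), site 34 (G→A), site 38 (A→G), site 43 (C→A), site 50 (A→C).
39 of the 48 comparable sites match, so the percent identity is 39/48 × 100 = 81.25%.

81.25%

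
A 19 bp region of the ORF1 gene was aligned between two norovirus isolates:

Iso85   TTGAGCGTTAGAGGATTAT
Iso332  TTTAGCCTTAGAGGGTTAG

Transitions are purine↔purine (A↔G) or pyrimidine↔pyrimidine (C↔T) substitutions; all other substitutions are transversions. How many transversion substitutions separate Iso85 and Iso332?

3

Mismatches occur at site 3 (G→T, transversion), site 7 (G→C, transversion), site 15 (A→G, transition), site 19 (T→G, transversion).
Of the 4 differences, 1 transition and 3 transversions, so the answer is 3.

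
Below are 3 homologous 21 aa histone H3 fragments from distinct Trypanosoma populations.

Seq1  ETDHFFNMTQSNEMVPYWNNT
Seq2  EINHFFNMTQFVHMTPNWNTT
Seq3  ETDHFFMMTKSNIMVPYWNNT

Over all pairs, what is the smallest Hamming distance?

3

Pairwise Hamming distances:
  Seq1 vs Seq2: 8
  Seq1 vs Seq3: 3
  Seq2 vs Seq3: 10
The smallest is 3, between Seq1 and Seq3.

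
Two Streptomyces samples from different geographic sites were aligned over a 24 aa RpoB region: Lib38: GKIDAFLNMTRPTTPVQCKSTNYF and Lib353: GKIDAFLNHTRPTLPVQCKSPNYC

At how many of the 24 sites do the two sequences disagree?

The sequences differ at positions 9 (M/H), 14 (T/L), 21 (T/P), 24 (F/C).
That gives 4 mismatches out of 24 aligned sites, so the Hamming distance is 4.

4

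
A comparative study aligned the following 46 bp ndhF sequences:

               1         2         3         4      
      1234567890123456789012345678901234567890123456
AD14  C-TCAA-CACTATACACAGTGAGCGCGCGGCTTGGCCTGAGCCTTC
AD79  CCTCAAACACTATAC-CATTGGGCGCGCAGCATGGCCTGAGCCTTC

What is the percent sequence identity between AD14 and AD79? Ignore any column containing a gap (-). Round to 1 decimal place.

90.7%

Excluding the 3 gap columns leaves 43 comparable sites.
Differing sites — 19:G/T; 22:A/G; 29:G/A; 32:T/A.
39 of the 43 comparable sites match, so the percent identity is 39/43 × 100 = 90.7%.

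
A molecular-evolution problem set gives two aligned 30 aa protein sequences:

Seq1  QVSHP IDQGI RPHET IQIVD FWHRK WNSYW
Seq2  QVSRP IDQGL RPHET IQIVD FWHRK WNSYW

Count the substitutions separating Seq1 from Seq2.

2

The sequences differ at positions 4 (H/R), 10 (I/L).
That gives 2 mismatches out of 30 aligned sites, so the Hamming distance is 2.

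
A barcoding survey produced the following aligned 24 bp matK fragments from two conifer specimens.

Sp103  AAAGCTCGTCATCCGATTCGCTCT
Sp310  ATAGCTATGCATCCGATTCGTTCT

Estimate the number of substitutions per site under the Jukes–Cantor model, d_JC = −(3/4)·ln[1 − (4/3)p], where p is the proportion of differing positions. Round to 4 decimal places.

Mismatches occur at site 2 (A→T), site 7 (C→A), site 8 (G→T), site 9 (T→G), site 21 (C→T).
p = 5/24 = 0.208333.
d = −0.75 · ln(1 − (4/3)·0.208333) = −0.75 · ln(0.722223) = −0.75 · (-0.325421) = 0.2441.

0.2441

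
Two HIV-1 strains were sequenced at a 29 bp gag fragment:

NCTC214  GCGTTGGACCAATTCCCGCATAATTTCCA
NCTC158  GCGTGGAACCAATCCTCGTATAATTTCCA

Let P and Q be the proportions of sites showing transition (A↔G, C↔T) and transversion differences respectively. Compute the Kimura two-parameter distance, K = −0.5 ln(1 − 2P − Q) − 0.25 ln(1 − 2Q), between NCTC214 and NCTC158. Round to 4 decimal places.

Differing sites — 5:T/G (Tv); 7:G/A (Ti); 14:T/C (Ti); 16:C/T (Ti); 19:C/T (Ti).
Of the 5 differences, 4 transitions and 1 transversion over 29 sites: P = 4/29 = 0.137931, Q = 1/29 = 0.034483.
d = −0.5·ln(0.689655) − 0.25·ln(0.931034) = −0.5·(-0.371564) − 0.25·(-0.071459) = 0.2036.

0.2036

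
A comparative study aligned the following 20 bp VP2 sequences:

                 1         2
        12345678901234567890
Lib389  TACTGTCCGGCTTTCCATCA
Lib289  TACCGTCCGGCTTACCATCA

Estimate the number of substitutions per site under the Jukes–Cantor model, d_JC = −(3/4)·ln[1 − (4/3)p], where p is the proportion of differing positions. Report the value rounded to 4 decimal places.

Differing sites — 4:T/C; 14:T/A.
p = 2/20 = 0.100000.
d = −0.75 · ln(1 − (4/3)·0.100000) = −0.75 · ln(0.866667) = −0.75 · (-0.143100) = 0.1073.

0.1073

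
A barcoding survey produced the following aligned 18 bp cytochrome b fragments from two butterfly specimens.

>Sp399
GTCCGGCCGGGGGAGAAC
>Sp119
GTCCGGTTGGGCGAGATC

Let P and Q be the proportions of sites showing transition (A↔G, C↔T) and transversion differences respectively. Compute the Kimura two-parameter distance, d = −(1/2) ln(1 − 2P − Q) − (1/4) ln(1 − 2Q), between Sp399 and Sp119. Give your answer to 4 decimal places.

Differing sites — 7:C/T (Ti); 8:C/T (Ti); 12:G/C (Tv); 17:A/T (Tv).
Of the 4 differences, 2 transitions and 2 transversions over 18 sites: P = 2/18 = 0.111111, Q = 2/18 = 0.111111.
d = −0.5·ln(0.666667) − 0.25·ln(0.777778) = −0.5·(-0.405465) − 0.25·(-0.251314) = 0.2656.

0.2656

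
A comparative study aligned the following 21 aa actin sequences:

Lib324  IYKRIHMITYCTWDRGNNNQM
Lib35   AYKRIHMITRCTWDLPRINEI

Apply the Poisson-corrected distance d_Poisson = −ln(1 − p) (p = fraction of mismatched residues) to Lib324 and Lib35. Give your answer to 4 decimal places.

0.4796

The sequences differ at positions 1 (I/A), 10 (Y/R), 15 (R/L), 16 (G/P), 17 (N/R), 18 (N/I), 20 (Q/E), 21 (M/I).
p = 8/21 = 0.380952.
d = −ln(1 − 0.380952) = −ln(0.619048) = 0.4796.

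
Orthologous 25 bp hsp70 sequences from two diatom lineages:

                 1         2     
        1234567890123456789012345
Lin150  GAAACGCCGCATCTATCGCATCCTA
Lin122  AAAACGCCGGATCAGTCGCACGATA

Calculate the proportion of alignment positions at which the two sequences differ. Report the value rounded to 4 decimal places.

0.2800

Differing sites — 1:G/A; 10:C/G; 14:T/A; 15:A/G; 21:T/C; 22:C/G; 23:C/A.
There are 7 differences over 25 sites, so p = 7/25 = 0.2800.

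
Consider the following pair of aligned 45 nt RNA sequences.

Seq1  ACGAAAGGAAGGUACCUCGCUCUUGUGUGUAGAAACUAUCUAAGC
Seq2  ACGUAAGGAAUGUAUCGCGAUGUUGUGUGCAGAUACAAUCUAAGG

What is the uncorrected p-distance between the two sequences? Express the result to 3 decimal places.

0.222

Mismatches occur at site 4 (A/U), site 11 (G/U), site 15 (C/U), site 17 (U/G), site 20 (C/A), site 22 (C/G), site 30 (U/C), site 34 (A/U), site 37 (U/A), site 45 (C/G).
There are 10 differences over 45 sites, so p = 10/45 = 0.222.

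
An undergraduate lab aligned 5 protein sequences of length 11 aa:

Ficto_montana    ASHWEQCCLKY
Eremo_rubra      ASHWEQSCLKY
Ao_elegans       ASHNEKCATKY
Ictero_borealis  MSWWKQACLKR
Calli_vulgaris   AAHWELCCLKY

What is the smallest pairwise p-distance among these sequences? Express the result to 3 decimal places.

0.091

Pairwise Hamming distances:
  Ficto_montana vs Eremo_rubra: 1
  Ficto_montana vs Ao_elegans: 4
  Ficto_montana vs Ictero_borealis: 5
  Ficto_montana vs Calli_vulgaris: 2
  Eremo_rubra vs Ao_elegans: 5
  Eremo_rubra vs Ictero_borealis: 5
  Eremo_rubra vs Calli_vulgaris: 3
  Ao_elegans vs Ictero_borealis: 9
  Ao_elegans vs Calli_vulgaris: 5
  Ictero_borealis vs Calli_vulgaris: 7
The smallest is 1 mismatch, between Ficto_montana and Eremo_rubra; p = 1/11 = 0.091.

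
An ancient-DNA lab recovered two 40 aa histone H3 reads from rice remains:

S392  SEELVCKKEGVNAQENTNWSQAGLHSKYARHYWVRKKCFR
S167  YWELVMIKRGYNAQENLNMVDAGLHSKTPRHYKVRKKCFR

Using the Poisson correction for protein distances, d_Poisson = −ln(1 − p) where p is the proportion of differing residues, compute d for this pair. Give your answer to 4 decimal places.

Mismatches occur at site 1 (S↔Y), site 2 (E↔W), site 6 (C↔M), site 7 (K↔I), site 9 (E↔R), site 11 (V↔Y), site 17 (T↔L), site 19 (W↔M), site 20 (S↔V), site 21 (Q↔D), site 28 (Y↔T), site 29 (A↔P), site 33 (W↔K).
p = 13/40 = 0.325000.
d = −ln(1 − 0.325000) = −ln(0.675000) = 0.3930.

0.3930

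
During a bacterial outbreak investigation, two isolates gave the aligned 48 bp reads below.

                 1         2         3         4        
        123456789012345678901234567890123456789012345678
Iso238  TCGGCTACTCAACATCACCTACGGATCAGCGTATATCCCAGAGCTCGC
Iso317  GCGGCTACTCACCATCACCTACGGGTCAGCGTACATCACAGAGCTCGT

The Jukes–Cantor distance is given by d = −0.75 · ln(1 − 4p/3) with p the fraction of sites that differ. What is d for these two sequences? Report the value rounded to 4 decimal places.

0.1367

Differing sites — 1:T/G; 12:A/C; 25:A/G; 34:T/C; 38:C/A; 48:C/T.
p = 6/48 = 0.125000.
d = −0.75 · ln(1 − (4/3)·0.125000) = −0.75 · ln(0.833333) = −0.75 · (-0.182322) = 0.1367.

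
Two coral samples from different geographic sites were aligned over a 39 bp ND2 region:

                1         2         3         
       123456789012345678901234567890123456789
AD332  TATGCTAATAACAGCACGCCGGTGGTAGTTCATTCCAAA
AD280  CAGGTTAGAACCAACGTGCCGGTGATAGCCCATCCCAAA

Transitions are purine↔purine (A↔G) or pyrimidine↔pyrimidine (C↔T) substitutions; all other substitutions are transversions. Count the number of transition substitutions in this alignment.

The sequences differ at positions 1 (T/C, transition), 3 (T/G, transversion), 5 (C/T, transition), 8 (A/G, transition), 9 (T/A, transversion), 11 (A/C, transversion), 14 (G/A, transition), 16 (A/G, transition), 17 (C/T, transition), 25 (G/A, transition), 29 (T/C, transition), 30 (T/C, transition), 34 (T/C, transition).
Of the 13 differences, 10 transitions and 3 transversions, so the answer is 10.

10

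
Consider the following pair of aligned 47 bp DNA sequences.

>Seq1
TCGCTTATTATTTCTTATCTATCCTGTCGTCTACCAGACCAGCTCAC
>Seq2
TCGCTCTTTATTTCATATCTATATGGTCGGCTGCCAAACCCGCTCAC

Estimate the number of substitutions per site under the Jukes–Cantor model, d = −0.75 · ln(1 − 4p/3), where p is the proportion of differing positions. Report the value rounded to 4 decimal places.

Differing sites — 6:T/C; 7:A/T; 15:T/A; 23:C/A; 24:C/T; 25:T/G; 30:T/G; 33:A/G; 37:G/A; 41:A/C.
p = 10/47 = 0.212766.
d = −0.75 · ln(1 − (4/3)·0.212766) = −0.75 · ln(0.716312) = −0.75 · (-0.333639) = 0.2502.

0.2502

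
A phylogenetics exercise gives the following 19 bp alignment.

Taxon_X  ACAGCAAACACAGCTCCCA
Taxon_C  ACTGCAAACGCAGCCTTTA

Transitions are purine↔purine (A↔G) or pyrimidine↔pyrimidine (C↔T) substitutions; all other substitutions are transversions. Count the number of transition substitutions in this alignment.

Differing sites — 3:A/T (Tv); 10:A/G (Ti); 15:T/C (Ti); 16:C/T (Ti); 17:C/T (Ti); 18:C/T (Ti).
Of the 6 differences, 5 transitions and 1 transversion, so the answer is 5.

5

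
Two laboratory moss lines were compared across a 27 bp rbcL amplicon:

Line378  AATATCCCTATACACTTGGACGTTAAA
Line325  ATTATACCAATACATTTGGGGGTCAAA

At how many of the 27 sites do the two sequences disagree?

Mismatches occur at site 2 (A/T), site 6 (C/A), site 9 (T/A), site 15 (C/T), site 20 (A/G), site 21 (C/G), site 24 (T/C).
That gives 7 mismatches out of 27 aligned sites, so the Hamming distance is 7.

7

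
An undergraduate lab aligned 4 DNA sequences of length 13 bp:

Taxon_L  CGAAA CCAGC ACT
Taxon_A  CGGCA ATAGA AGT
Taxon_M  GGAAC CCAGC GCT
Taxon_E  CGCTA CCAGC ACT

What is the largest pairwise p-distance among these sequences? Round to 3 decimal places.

Pairwise Hamming distances:
  Taxon_L vs Taxon_A: 6
  Taxon_L vs Taxon_M: 3
  Taxon_L vs Taxon_E: 2
  Taxon_A vs Taxon_M: 9
  Taxon_A vs Taxon_E: 6
  Taxon_M vs Taxon_E: 5
The largest is 9 mismatches, between Taxon_A and Taxon_M; p = 9/13 = 0.692.

0.692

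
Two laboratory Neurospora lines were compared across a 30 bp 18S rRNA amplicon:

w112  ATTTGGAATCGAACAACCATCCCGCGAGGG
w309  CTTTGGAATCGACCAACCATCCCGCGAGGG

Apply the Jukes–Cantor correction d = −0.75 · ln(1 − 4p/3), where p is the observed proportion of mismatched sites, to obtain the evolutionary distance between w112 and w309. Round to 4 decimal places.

The sequences differ at positions 1 (A/C), 13 (A/C).
p = 2/30 = 0.066667.
d = −0.75 · ln(1 − (4/3)·0.066667) = −0.75 · ln(0.911111) = −0.75 · (-0.093091) = 0.0698.

0.0698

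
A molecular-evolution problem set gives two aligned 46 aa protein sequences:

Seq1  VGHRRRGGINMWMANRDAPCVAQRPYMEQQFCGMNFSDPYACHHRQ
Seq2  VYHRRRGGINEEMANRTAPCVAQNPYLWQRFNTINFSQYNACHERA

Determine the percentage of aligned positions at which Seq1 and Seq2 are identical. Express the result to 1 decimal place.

The sequences differ at positions 2 (G/Y), 11 (M/E), 12 (W/E), 17 (D/T), 24 (R/N), 27 (M/L), 28 (E/W), 30 (Q/R), 32 (C/N), 33 (G/T), 34 (M/I), 38 (D/Q), 39 (P/Y), 40 (Y/N), 44 (H/E), 46 (Q/A).
30 of the 46 sites match, so the percent identity is 30/46 × 100 = 65.2%.

65.2%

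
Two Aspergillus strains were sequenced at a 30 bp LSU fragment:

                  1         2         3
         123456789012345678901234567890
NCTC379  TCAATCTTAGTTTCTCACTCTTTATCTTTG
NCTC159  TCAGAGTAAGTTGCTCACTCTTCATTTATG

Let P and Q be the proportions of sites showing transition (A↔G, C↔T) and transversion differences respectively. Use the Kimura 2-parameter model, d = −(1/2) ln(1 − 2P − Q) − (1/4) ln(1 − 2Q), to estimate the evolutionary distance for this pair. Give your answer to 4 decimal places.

The sequences differ at positions 4 (A/G, transition), 5 (T/A, transversion), 6 (C/G, transversion), 8 (T/A, transversion), 13 (T/G, transversion), 23 (T/C, transition), 26 (C/T, transition), 28 (T/A, transversion).
Of the 8 differences, 3 transitions and 5 transversions over 30 sites: P = 3/30 = 0.100000, Q = 5/30 = 0.166667.
d = −0.5·ln(0.633333) − 0.25·ln(0.666666) = −0.5·(-0.456759) − 0.25·(-0.405466) = 0.3297.

0.3297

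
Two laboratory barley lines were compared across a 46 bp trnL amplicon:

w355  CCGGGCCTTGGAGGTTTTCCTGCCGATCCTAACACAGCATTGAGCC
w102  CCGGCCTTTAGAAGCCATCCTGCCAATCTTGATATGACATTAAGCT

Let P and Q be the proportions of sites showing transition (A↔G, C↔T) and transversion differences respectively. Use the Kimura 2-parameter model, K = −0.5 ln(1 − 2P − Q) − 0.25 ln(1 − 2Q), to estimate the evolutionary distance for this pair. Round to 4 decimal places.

The sequences differ at positions 5 (G/C, transversion), 7 (C/T, transition), 10 (G/A, transition), 13 (G/A, transition), 15 (T/C, transition), 16 (T/C, transition), 17 (T/A, transversion), 25 (G/A, transition), 29 (C/T, transition), 31 (A/G, transition), 33 (C/T, transition), 35 (C/T, transition), 36 (A/G, transition), 37 (G/A, transition), 42 (G/A, transition), 46 (C/T, transition).
Of the 16 differences, 14 transitions and 2 transversions over 46 sites: P = 14/46 = 0.304348, Q = 2/46 = 0.043478.
d = −0.5·ln(0.347826) − 0.25·ln(0.913044) = −0.5·(-1.056053) − 0.25·(-0.090971) = 0.5508.

0.5508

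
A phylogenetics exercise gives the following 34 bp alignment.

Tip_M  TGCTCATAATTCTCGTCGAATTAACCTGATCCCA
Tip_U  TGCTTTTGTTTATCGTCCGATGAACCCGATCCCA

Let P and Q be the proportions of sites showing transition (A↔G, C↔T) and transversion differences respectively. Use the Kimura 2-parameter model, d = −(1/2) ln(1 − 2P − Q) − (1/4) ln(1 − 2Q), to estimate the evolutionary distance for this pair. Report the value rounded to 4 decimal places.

0.3280

Mismatches occur at site 5 (C↔T, transition), site 6 (A↔T, transversion), site 8 (A↔G, transition), site 9 (A↔T, transversion), site 12 (C↔A, transversion), site 18 (G↔C, transversion), site 19 (A↔G, transition), site 22 (T↔G, transversion), site 27 (T↔C, transition).
Of the 9 differences, 4 transitions and 5 transversions over 34 sites: P = 4/34 = 0.117647, Q = 5/34 = 0.147059.
d = −0.5·ln(0.617647) − 0.25·ln(0.705882) = −0.5·(-0.481838) − 0.25·(-0.348307) = 0.3280.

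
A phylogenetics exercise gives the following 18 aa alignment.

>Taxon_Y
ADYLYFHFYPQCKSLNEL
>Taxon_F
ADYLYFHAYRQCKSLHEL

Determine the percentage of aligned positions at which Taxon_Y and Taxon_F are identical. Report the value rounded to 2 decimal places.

83.33%

Differing sites — 8:F/A; 10:P/R; 16:N/H.
15 of the 18 sites match, so the percent identity is 15/18 × 100 = 83.33%.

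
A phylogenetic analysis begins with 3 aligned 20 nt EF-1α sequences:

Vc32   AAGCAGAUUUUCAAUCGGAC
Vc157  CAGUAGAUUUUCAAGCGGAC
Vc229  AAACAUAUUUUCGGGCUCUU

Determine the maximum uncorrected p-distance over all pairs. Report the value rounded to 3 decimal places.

0.500

Pairwise Hamming distances:
  Vc32 vs Vc157: 3
  Vc32 vs Vc229: 9
  Vc157 vs Vc229: 10
The largest is 10 mismatches, between Vc157 and Vc229; p = 10/20 = 0.500.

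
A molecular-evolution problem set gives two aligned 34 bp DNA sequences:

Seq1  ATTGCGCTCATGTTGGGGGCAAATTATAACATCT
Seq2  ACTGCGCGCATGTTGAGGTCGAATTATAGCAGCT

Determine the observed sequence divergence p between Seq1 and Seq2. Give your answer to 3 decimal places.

Mismatches occur at site 2 (T→C), site 8 (T→G), site 16 (G→A), site 19 (G→T), site 21 (A→G), site 29 (A→G), site 32 (T→G).
There are 7 differences over 34 sites, so p = 7/34 = 0.206.

0.206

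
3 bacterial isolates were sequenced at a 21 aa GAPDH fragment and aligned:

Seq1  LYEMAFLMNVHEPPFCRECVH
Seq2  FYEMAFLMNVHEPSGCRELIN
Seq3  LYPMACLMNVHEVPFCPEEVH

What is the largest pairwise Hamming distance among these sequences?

Pairwise Hamming distances:
  Seq1 vs Seq2: 6
  Seq1 vs Seq3: 5
  Seq2 vs Seq3: 10
The largest is 10, between Seq2 and Seq3.

10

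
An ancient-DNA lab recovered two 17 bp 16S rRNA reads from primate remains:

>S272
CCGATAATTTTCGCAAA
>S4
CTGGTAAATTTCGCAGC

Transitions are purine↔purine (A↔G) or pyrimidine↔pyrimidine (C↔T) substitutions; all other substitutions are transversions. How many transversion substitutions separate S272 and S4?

Differing sites — 2:C/T (Ti); 4:A/G (Ti); 8:T/A (Tv); 16:A/G (Ti); 17:A/C (Tv).
Of the 5 differences, 3 transitions and 2 transversions, so the answer is 2.

2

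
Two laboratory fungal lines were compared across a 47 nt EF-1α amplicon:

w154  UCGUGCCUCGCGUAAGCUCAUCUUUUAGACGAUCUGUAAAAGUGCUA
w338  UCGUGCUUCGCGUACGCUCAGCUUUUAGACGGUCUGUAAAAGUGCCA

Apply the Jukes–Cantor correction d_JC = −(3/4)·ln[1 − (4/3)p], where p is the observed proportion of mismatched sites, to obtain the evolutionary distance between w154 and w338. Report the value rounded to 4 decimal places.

Mismatches occur at site 7 (C↔U), site 15 (A↔C), site 21 (U↔G), site 32 (A↔G), site 46 (U↔C).
p = 5/47 = 0.106383.
d = −0.75 · ln(1 − (4/3)·0.106383) = −0.75 · ln(0.858156) = −0.75 · (-0.152969) = 0.1147.

0.1147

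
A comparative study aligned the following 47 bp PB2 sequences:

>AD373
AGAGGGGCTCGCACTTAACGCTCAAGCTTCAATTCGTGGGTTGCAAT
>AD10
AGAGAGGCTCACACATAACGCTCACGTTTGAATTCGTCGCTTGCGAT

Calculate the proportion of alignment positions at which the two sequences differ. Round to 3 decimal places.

The sequences differ at positions 5 (G/A), 11 (G/A), 15 (T/A), 25 (A/C), 27 (C/T), 30 (C/G), 38 (G/C), 40 (G/C), 45 (A/G).
There are 9 differences over 47 sites, so p = 9/47 = 0.191.

0.191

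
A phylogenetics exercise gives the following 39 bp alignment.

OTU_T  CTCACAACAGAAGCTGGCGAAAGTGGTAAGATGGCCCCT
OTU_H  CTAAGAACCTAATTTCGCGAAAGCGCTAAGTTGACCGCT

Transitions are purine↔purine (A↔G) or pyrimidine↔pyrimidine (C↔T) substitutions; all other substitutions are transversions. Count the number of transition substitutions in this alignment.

The sequences differ at positions 3 (C/A, transversion), 5 (C/G, transversion), 9 (A/C, transversion), 10 (G/T, transversion), 13 (G/T, transversion), 14 (C/T, transition), 16 (G/C, transversion), 24 (T/C, transition), 26 (G/C, transversion), 31 (A/T, transversion), 34 (G/A, transition), 37 (C/G, transversion).
Of the 12 differences, 3 transitions and 9 transversions, so the answer is 3.

3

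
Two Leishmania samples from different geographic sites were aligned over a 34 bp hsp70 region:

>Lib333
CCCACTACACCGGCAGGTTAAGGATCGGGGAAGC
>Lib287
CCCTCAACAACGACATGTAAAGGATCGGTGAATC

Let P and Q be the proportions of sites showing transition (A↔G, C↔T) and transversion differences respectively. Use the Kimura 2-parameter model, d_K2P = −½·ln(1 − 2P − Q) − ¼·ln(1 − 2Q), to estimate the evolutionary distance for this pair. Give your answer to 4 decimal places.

Mismatches occur at site 4 (A→T, transversion), site 6 (T→A, transversion), site 10 (C→A, transversion), site 13 (G→A, transition), site 16 (G→T, transversion), site 19 (T→A, transversion), site 29 (G→T, transversion), site 33 (G→T, transversion).
Of the 8 differences, 1 transition and 7 transversions over 34 sites: P = 1/34 = 0.029412, Q = 7/34 = 0.205882.
d = −0.5·ln(0.735294) − 0.25·ln(0.588236) = −0.5·(-0.307485) − 0.25·(-0.530627) = 0.2864.

0.2864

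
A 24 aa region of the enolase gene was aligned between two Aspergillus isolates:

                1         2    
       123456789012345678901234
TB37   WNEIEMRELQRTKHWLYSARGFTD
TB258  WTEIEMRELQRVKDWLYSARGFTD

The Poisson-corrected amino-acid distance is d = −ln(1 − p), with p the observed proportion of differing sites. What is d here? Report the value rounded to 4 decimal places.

0.1335

Mismatches occur at site 2 (N↔T), site 12 (T↔V), site 14 (H↔D).
p = 3/24 = 0.125000.
d = −ln(1 − 0.125000) = −ln(0.875000) = 0.1335.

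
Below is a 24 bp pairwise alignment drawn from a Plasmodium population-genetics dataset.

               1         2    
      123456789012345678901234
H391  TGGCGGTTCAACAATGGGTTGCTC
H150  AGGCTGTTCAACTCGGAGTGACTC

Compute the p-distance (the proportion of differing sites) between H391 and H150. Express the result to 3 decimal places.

The sequences differ at positions 1 (T/A), 5 (G/T), 13 (A/T), 14 (A/C), 15 (T/G), 17 (G/A), 20 (T/G), 21 (G/A).
There are 8 differences over 24 sites, so p = 8/24 = 0.333.

0.333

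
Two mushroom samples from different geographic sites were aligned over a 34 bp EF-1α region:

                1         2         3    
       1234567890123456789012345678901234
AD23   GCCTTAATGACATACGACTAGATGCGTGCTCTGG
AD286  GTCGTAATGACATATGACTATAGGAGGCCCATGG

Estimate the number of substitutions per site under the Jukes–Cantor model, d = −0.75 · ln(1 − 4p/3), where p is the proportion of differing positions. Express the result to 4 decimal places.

0.3734

Differing sites — 2:C/T; 4:T/G; 15:C/T; 21:G/T; 23:T/G; 25:C/A; 27:T/G; 28:G/C; 30:T/C; 31:C/A.
p = 10/34 = 0.294118.
d = −0.75 · ln(1 − (4/3)·0.294118) = −0.75 · ln(0.607843) = −0.75 · (-0.497839) = 0.3734.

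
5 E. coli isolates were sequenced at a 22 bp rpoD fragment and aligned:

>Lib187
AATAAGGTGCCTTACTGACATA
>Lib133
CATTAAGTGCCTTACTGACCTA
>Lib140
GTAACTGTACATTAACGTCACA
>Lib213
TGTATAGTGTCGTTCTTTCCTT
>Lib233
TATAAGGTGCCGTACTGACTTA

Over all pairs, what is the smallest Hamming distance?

3

Pairwise Hamming distances:
  Lib187 vs Lib133: 4
  Lib187 vs Lib140: 11
  Lib187 vs Lib213: 11
  Lib187 vs Lib233: 3
  Lib133 vs Lib140: 13
  Lib133 vs Lib213: 10
  Lib133 vs Lib233: 5
  Lib140 vs Lib213: 16
  Lib140 vs Lib233: 13
  Lib213 vs Lib233: 9
The smallest is 3, between Lib187 and Lib233.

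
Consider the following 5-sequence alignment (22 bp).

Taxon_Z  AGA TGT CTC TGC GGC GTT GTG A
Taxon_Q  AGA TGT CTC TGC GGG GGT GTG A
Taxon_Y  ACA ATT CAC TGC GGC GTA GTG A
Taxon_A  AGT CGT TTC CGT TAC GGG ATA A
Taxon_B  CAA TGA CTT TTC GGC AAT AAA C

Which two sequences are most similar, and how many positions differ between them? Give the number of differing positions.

2

Pairwise Hamming distances:
  Taxon_Z vs Taxon_Q: 2
  Taxon_Z vs Taxon_Y: 5
  Taxon_Z vs Taxon_A: 11
  Taxon_Z vs Taxon_B: 11
  Taxon_Q vs Taxon_Y: 7
  Taxon_Q vs Taxon_A: 11
  Taxon_Q vs Taxon_B: 12
  Taxon_Y vs Taxon_A: 14
  Taxon_Y vs Taxon_B: 15
  Taxon_A vs Taxon_B: 17
The smallest is 2, between Taxon_Z and Taxon_Q.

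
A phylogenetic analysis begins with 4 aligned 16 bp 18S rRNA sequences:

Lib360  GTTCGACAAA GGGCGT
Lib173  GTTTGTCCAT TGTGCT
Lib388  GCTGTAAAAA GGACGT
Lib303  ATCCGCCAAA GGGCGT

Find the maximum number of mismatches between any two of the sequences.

11

Pairwise Hamming distances:
  Lib360 vs Lib173: 8
  Lib360 vs Lib388: 5
  Lib360 vs Lib303: 3
  Lib173 vs Lib388: 11
  Lib173 vs Lib303: 10
  Lib388 vs Lib303: 8
The largest is 11, between Lib173 and Lib388.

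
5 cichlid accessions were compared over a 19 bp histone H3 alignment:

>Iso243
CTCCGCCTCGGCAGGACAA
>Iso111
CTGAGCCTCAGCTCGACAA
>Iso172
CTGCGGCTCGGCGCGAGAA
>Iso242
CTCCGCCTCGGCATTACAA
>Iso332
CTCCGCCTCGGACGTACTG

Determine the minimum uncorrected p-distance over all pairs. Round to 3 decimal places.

Pairwise Hamming distances:
  Iso243 vs Iso111: 5
  Iso243 vs Iso172: 5
  Iso243 vs Iso242: 2
  Iso243 vs Iso332: 5
  Iso111 vs Iso172: 5
  Iso111 vs Iso242: 6
  Iso111 vs Iso332: 9
  Iso172 vs Iso242: 6
  Iso172 vs Iso332: 9
  Iso242 vs Iso332: 5
The smallest is 2 mismatches, between Iso243 and Iso242; p = 2/19 = 0.105.

0.105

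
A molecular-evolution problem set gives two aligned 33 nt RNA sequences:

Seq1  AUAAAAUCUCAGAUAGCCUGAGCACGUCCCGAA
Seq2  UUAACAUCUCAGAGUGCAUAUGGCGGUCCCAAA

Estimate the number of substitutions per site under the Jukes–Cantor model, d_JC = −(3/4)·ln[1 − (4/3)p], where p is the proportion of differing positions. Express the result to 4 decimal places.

0.4408

The sequences differ at positions 1 (A/U), 5 (A/C), 14 (U/G), 15 (A/U), 18 (C/A), 20 (G/A), 21 (A/U), 23 (C/G), 24 (A/C), 25 (C/G), 31 (G/A).
p = 11/33 = 0.333333.
d = −0.75 · ln(1 − (4/3)·0.333333) = −0.75 · ln(0.555556) = −0.75 · (-0.587786) = 0.4408.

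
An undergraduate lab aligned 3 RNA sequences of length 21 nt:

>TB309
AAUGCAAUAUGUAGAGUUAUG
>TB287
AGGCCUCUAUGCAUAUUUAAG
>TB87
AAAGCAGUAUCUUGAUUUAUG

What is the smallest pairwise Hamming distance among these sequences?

5

Pairwise Hamming distances:
  TB309 vs TB287: 9
  TB309 vs TB87: 5
  TB287 vs TB87: 10
The smallest is 5, between TB309 and TB87.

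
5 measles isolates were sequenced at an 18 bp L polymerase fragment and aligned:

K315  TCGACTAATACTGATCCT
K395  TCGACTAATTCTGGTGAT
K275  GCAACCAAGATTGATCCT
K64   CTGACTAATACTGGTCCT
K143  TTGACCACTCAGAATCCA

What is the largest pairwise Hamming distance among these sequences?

Pairwise Hamming distances:
  K315 vs K395: 4
  K315 vs K275: 5
  K315 vs K64: 3
  K315 vs K143: 8
  K395 vs K275: 9
  K395 vs K64: 5
  K395 vs K143: 11
  K275 vs K64: 7
  K275 vs K143: 10
  K64 vs K143: 9
The largest is 11, between K395 and K143.

11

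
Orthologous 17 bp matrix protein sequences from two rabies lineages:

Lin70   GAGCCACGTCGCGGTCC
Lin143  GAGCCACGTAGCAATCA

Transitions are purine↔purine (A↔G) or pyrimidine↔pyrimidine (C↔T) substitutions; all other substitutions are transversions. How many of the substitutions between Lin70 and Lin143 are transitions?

2

Differing sites — 10:C/A (Tv); 13:G/A (Ti); 14:G/A (Ti); 17:C/A (Tv).
Of the 4 differences, 2 transitions and 2 transversions, so the answer is 2.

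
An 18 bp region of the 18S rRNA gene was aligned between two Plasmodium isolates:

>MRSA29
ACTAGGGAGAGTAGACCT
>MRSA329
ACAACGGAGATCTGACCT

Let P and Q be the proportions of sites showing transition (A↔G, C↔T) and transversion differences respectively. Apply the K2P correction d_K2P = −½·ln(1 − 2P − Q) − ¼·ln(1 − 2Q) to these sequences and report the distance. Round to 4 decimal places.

0.3497

Differing sites — 3:T/A (Tv); 5:G/C (Tv); 11:G/T (Tv); 12:T/C (Ti); 13:A/T (Tv).
Of the 5 differences, 1 transition and 4 transversions over 18 sites: P = 1/18 = 0.055556, Q = 4/18 = 0.222222.
d = −0.5·ln(0.666666) − 0.25·ln(0.555556) = −0.5·(-0.405466) − 0.25·(-0.587786) = 0.3497.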